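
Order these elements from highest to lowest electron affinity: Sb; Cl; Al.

Atoms with high Z_eff and room in the valence shell (especially the halogens) have the most exothermic electron affinities.
Here both period and group differ, so the two effects have to be weighed against each other.
Sb > Al: period and group pull opposite ways; the across-period shift dominates (103 vs 42 kJ/mol).
Cl > Sb: relative to Sb, both the across-period and down-group shifts push Cl's electron affinity up.
For reference (kJ/mol): Al 42, Cl 349, Sb 103.
So from highest to lowest: Cl > Sb > Al.

Cl > Sb > Al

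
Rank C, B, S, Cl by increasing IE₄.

S < Cl < C < B

Consider each +3 ion: C³⁺ still has 1 valence electron; B³⁺ is the bare [He] core; S³⁺ still has 3 valence electrons; Cl³⁺ still has 4 valence electrons.
Pulling an electron out of a noble-gas core costs far more than removing a remaining valence electron, so B sits at the high end of IE_4.
Valence configurations: C³⁺ [He]2s¹, S³⁺ [Ne]3s²3p¹, Cl³⁺ [Ne]3s²3p².
The numbers (kJ/mol): C 6223, B 25026, S 4556, Cl 5159.
Overall IE_4 order: S < Cl < C < B.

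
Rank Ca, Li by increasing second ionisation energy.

The second ionization energy removes an electron from the +1 ion. For each element: Ca⁺ still has 1 valence electron; Li⁺ is the bare [He] core.
Pulling an electron out of a noble-gas core costs far more than removing a remaining valence electron, so Li sits at the high end of IE_2.
Tabulated IE_2 (kJ/mol): Ca 1145, Li 7298.
Hence IE_2: Ca < Li.

Ca < Li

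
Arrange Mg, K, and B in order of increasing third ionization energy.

Consider each +2 ion: Mg²⁺ is the bare [Ne] core; K²⁺ is already 1 electron into the core; B²⁺ still has 1 valence electron.
Breaking into a closed-shell core is much more expensive than removing a leftover valence electron — K and Mg have the largest IE_3 here.
The numbers (kJ/mol): Mg 7733, K 4420, B 3660.
Putting it together, IE_3: B < K < Mg.

B, K, Mg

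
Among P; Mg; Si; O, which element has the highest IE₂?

After 1 electron has been removed, what remains? P⁺ still has 4 valence electrons; Mg⁺ still has 1 valence electron; Si⁺ still has 3 valence electrons; O⁺ still has 5 valence electrons.
All are still removing valence electrons, so compare the +1 ions as you would atoms: IE_2 generally rises across a period (higher Z_eff) and falls down a group (larger shell), subject to the usual subshell exceptions.
Valence configurations: P⁺ [Ne]3s²3p², Mg⁺ [Ne]3s¹, Si⁺ [Ne]3s²3p¹, O⁺ [He]2s²2p³.
Approximate IE_2 values (kJ/mol): P 1907, Mg 1451, Si 1577, O 3388.
So the second ionization energies run Mg < Si < P < O.

O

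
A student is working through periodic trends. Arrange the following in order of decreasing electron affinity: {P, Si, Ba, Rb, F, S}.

F, S, Si, P, Rb, Ba

F is in period 2, group 17; Si is in period 3, group 14; P is in period 3, group 15; S is in period 3, group 16; Rb is in period 5, group 1; Ba is in period 6, group 2.
Electron affinity generally becomes more exothermic across a period toward the halogens and less exothermic down a group.
Here both period and group differ, so the two effects have to be weighed against each other.
Rb > Ba: period and group pull opposite ways; the down-group shift dominates (47 vs 14 kJ/mol).
P > Rb: relative to Rb, both the across-period and down-group shifts push P's electron affinity up.
Si > P: this pair runs against the simple trend — see the exception note.
S > Si: both are in period 3; the period trend gives S the larger value.
F > S: both effects reinforce here, so F is clearly the higher of the two.
Note the exception: Si has a higher electron affinity than P, contrary to the simple trend — adding an electron to P's half-filled 3p³ is unfavourable, so Si (3p²) has the more exothermic EA.
Tabulated electron affinity (kJ/mol): F 328, Si 134, P 72, S 200, Rb 47, Ba 14.
So from highest to lowest: F > S > Si > P > Rb > Ba.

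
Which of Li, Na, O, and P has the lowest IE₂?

P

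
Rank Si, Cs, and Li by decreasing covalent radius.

Cs > Li > Si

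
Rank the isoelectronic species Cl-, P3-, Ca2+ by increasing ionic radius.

Ca2+, Cl-, P3-

All of these have 18 electrons, so size is governed by nuclear charge alone: the more protons, the stronger the pull on the same electron cloud, and the smaller the ion.
Nuclear charges: Ca2+ (Z=20), Cl- (Z=17), P3- (Z=15).
Smallest to largest: Ca2+ < Cl- < P3-.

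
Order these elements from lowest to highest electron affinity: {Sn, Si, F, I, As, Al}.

F is in period 2, group 17; Al is in period 3, group 13; Si is in period 3, group 14; As is in period 4, group 15; Sn is in period 5, group 14; I is in period 5, group 17.
EA tends to increase across a period and decrease down a group, though the pattern is less regular than for IE or radius.
Neither a single period nor a single group — weigh both effects.
As > Al: the two effects oppose for this pair; the across-period effect wins (78 vs 42 kJ/mol).
Sn > As: this pair runs against the simple trend — see the exception note.
Si > Sn: Si sits above Sn in group 14, so the down-group effect alone puts Si higher.
I > Si: period and group pull opposite ways; the across-period shift dominates (295 vs 134 kJ/mol).
F > I: F sits above I in group 17, so the down-group effect alone puts F higher.
Note the exception: Sn has a higher electron affinity than As, contrary to the simple trend — adding an electron to As's half-filled np³ subshell costs electron-pairing energy.
For reference (kJ/mol): F 328, Al 42, Si 134, As 78, Sn 107, I 295.
So from lowest to highest: Al < As < Sn < Si < I < F.

Al, As, Sn, Si, I, F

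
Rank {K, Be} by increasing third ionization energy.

Consider each +2 ion: K²⁺ is already 1 electron into the core; Be²⁺ is the bare [He] core.
All of these are removing an electron from a noble-gas core or deeper; the smaller core (lower principal quantum number) is held far more tightly, and within a period the higher nuclear charge binds the same core more tightly.
Approximate IE_3 values (kJ/mol): K 4420, Be 14849.
Putting it together, IE_3: K < Be.

K < Be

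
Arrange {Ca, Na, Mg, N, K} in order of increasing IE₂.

After 1 electron has been removed, what remains? Ca⁺ still has 1 valence electron; Na⁺ is the bare [Ne] core; Mg⁺ still has 1 valence electron; N⁺ still has 4 valence electrons; K⁺ is the bare [Ar] core.
Breaking into a closed-shell core is much more expensive than removing a leftover valence electron — K and Na have the largest IE_2 here.
Valence configurations: Ca⁺ [Ar]4s¹, Mg⁺ [Ne]3s¹, N⁺ [He]2s²2p².
Tabulated IE_2 (kJ/mol): Ca 1145, Na 4562, Mg 1451, N 2856, K 3052.
So the second ionization energies run Ca < Mg < N < K < Na.

Ca, Mg, N, K, Na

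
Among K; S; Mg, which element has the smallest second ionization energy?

Mg

After 1 electron has been removed, what remains? K⁺ is the bare [Ar] core; S⁺ still has 5 valence electrons; Mg⁺ still has 1 valence electron.
Pulling an electron out of a noble-gas core costs far more than removing a remaining valence electron, so K sits at the high end of IE_2.
Valence configurations: S⁺ [Ne]3s²3p³, Mg⁺ [Ne]3s¹.
Tabulated IE_2 (kJ/mol): K 3052, S 2252, Mg 1451.
Putting it together, IE_2: Mg < S < K.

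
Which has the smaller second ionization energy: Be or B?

IE_2 is the cost of taking one more electron from the +1 cation: Be⁺ still has 1 valence electron; B⁺ still has 2 valence electrons.
All are still removing valence electrons, so compare the +1 ions as you would atoms: IE_2 generally rises across a period (higher Z_eff) and falls down a group (larger shell), subject to the usual subshell exceptions.
Valence configurations: Be⁺ [He]2s¹, B⁺ [He]2s².
The numbers (kJ/mol): Be 1757, B 2427.
So the second ionization energies run Be < B.

Be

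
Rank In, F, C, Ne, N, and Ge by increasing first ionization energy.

In < Ge < C < N < F < Ne

C is in period 2, group 14; N is in period 2, group 15; F is in period 2, group 17; Ne is in period 2, group 18; Ge is in period 4, group 14; In is in period 5, group 13.
Removing the outermost electron gets harder across a period and easier down a group.
Here both period and group differ, so the two effects have to be weighed against each other.
Ge > In: relative to In, both the across-period and down-group shifts push Ge's first ionization energy up.
C > Ge: C sits above Ge in group 14, so the down-group effect alone puts C higher.
N > C: both are in period 2; the period trend gives N the larger value.
F > N: both are in period 2; the period trend gives F the larger value.
Ne > F: both are in period 2; the period trend gives Ne the larger value.
For reference (kJ/mol): C 1086, N 1402, F 1681, Ne 2081, Ge 762, In 558.
So from lowest to highest: In < Ge < C < N < F < Ne.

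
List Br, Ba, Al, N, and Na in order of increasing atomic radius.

N < Br < Al < Na < Ba

Atomic radius shrinks across a period as nuclear charge pulls the same shell inward, and grows down a group as new shells are added.
Here both period and group differ, so the two effects have to be weighed against each other.
Br > N: period and group pull opposite ways; the down-group shift dominates (114 vs 71 pm).
Al > Br: period and group pull opposite ways; the across-period shift dominates (126 vs 114 pm).
Na > Al: both are in period 3; the period trend gives Na the larger value.
Ba > Na: the two effects oppose for this pair; the down-group effect wins (196 vs 155 pm).
Approximate values (pm): N 71, Na 155, Al 126, Br 114, Ba 196.
So from smallest to largest: N < Br < Al < Na < Ba.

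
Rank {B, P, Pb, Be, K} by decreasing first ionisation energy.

P, Be, B, Pb, K

Be is in period 2, group 2; B is in period 2, group 13; P is in period 3, group 15; K is in period 4, group 1; Pb is in period 6, group 14.
First ionization energy rises across a period (greater Z_eff holds electrons more tightly) and falls down a group (valence electrons are farther from the nucleus).
These span different periods and groups, so the two trends combine.
Pb > K: the two effects oppose for this pair; the across-period effect wins (716 vs 419 kJ/mol).
B > Pb: period and group pull opposite ways; the down-group shift dominates (801 vs 716 kJ/mol).
Be > B: this pair runs against the simple trend — see the exception note.
P > Be: period and group pull opposite ways; the across-period shift dominates (1012 vs 900 kJ/mol).
Note the exception: Be has a higher first ionization energy than B, contrary to the simple trend — removing B's lone 2p electron is easier than breaking Be's filled 2s².
Approximate values (kJ/mol): Be 900, B 801, P 1012, K 419, Pb 716.
So from highest to lowest: P > Be > B > Pb > K.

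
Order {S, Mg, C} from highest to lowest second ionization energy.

C > S > Mg

After 1 electron has been removed, what remains? S⁺ still has 5 valence electrons; Mg⁺ still has 1 valence electron; C⁺ still has 3 valence electrons.
All are still removing valence electrons, so compare the +1 ions as you would atoms: IE_2 generally rises across a period (higher Z_eff) and falls down a group (larger shell), subject to the usual subshell exceptions.
Valence configurations: S⁺ [Ne]3s²3p³, Mg⁺ [Ne]3s¹, C⁺ [He]2s²2p¹.
Tabulated IE_2 (kJ/mol): S 2252, Mg 1451, C 2353.
Putting it together, IE_2: Mg < S < C.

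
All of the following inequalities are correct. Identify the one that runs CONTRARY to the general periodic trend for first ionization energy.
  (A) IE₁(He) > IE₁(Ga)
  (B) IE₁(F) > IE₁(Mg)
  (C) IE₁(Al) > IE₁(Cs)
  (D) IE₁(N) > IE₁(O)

(D)

The general trend: first ionization energy increases across a period and decreases down a group.
(A) He (period 1, group 18) vs Ga (period 4, group 13): the stated order agrees with the simple trend.
(B) F (period 2, group 17) vs Mg (period 3, group 2): the stated order agrees with the simple trend.
(C) Al (period 3, group 13) vs Cs (period 6, group 1): the stated order agrees with the simple trend.
(D) N (period 2, group 15) vs O (period 2, group 16): the stated order contradicts the simple trend.
The exception is (D): pairing an electron in O's 2p⁴ costs repulsion energy, so O ionizes more easily than half-filled N (2p³).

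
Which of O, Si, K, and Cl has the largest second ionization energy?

O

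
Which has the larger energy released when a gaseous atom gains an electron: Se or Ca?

Se

Adding an electron releases more energy for atoms nearer the top right (short of the noble gases).
All lie in period 4, so electron affinity increases left to right.
So Se has the larger energy released when a gaseous atom gains an electron (Se > Ca).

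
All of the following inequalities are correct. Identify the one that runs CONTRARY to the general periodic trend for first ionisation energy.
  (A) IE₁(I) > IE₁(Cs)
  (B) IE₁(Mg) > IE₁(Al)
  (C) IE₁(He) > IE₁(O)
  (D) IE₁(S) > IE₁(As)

(B)

The general trend: first ionisation energy increases across a period and decreases down a group.
(A) I (period 5, group 17) vs Cs (period 6, group 1): the stated order agrees with the simple trend.
(B) Mg (period 3, group 2) vs Al (period 3, group 13): the stated order contradicts the simple trend.
(C) He (period 1, group 18) vs O (period 2, group 16): the stated order agrees with the simple trend.
(D) S (period 3, group 16) vs As (period 4, group 15): the stated order agrees with the simple trend.
The exception is (B): Al's single 3p electron is easier to remove than one from Mg's filled 3s².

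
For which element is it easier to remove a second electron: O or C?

C

The second ionization energy removes an electron from the +1 ion. For each element: O⁺ still has 5 valence electrons; C⁺ still has 3 valence electrons.
All are still removing valence electrons, so compare the +1 ions as you would atoms: IE_2 generally rises across a period (higher Z_eff) and falls down a group (larger shell), subject to the usual subshell exceptions.
Valence configurations: O⁺ [He]2s²2p³, C⁺ [He]2s²2p¹.
Tabulated IE_2 (kJ/mol): O 3388, C 2353.
Hence IE_2: C < O.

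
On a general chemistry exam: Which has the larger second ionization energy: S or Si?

S

IE_2 is the cost of taking one more electron from the +1 cation: S⁺ still has 5 valence electrons; Si⁺ still has 3 valence electrons.
All are still removing valence electrons, so compare the +1 ions as you would atoms: IE_2 generally rises across a period (higher Z_eff) and falls down a group (larger shell), subject to the usual subshell exceptions.
Valence configurations: S⁺ [Ne]3s²3p³, Si⁺ [Ne]3s²3p¹.
The numbers (kJ/mol): S 2252, Si 1577.
Hence IE_2: Si < S.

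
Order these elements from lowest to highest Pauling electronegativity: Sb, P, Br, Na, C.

Na < Sb < P < C < Br

C is in period 2, group 14; Na is in period 3, group 1; P is in period 3, group 15; Br is in period 4, group 17; Sb is in period 5, group 15.
Atoms toward the upper right of the periodic table pull bonding electrons most strongly.
Here both period and group differ, so the two effects have to be weighed against each other.
Sb > Na: period and group pull opposite ways; the across-period shift dominates (2.05 vs 0.93).
P > Sb: P sits above Sb in group 15, so the down-group effect alone puts P higher.
C > P: period and group pull opposite ways; the down-group shift dominates (2.55 vs 2.19).
Br > C: the two effects oppose for this pair; the across-period effect wins (2.96 vs 2.55).
Approximate values (Pauling): C 2.55, Na 0.93, P 2.19, Br 2.96, Sb 2.05.
So from lowest to highest: Na < Sb < P < C < Br.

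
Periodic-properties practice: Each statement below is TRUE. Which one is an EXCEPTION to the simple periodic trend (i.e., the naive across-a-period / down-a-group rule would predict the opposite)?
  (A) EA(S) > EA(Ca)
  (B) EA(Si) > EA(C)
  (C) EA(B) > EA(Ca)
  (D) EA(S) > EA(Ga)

(B)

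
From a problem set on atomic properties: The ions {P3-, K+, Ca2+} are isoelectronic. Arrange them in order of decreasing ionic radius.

P3-, K+, Ca2+

All of these have 18 electrons, so size is governed by nuclear charge alone: the more protons, the stronger the pull on the same electron cloud, and the smaller the ion.
Nuclear charges: Ca2+ (Z=20), K+ (Z=19), P3- (Z=15).
Largest to smallest: P3- > K+ > Ca2+.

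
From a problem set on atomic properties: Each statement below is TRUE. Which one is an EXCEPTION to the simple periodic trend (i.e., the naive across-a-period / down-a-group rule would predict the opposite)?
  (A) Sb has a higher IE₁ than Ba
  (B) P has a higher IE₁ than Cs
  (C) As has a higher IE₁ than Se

(C)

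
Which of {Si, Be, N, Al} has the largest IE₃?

Be

IE_3 is the cost of taking one more electron from the +2 cation: Si²⁺ still has 2 valence electrons; Be²⁺ is the bare [He] core; N²⁺ still has 3 valence electrons; Al²⁺ still has 1 valence electron.
Pulling an electron out of a noble-gas core costs far more than removing a remaining valence electron, so Be sits at the high end of IE_3.
Valence configurations: Si²⁺ [Ne]3s², N²⁺ [He]2s²2p¹, Al²⁺ [Ne]3s¹.
Approximate IE_3 values (kJ/mol): Si 3232, Be 14849, N 4578, Al 2745.
Putting it together, IE_3: Al < Si < N < Be.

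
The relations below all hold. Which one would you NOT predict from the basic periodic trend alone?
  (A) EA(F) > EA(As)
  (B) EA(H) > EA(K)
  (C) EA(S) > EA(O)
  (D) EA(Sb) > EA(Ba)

The general trend: electron affinity increases across a period and decreases down a group.
(A) F (period 2, group 17) vs As (period 4, group 15): the stated order agrees with the simple trend.
(B) H (period 1, group 1) vs K (period 4, group 1): the stated order agrees with the simple trend.
(C) S (period 3, group 16) vs O (period 2, group 16): the stated order contradicts the simple trend.
(D) Sb (period 5, group 15) vs Ba (period 6, group 2): the stated order agrees with the simple trend.
The exception is (C): the compact 2p subshell of O repels the added electron more than S's larger 3p does.

(C)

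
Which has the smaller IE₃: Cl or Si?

Si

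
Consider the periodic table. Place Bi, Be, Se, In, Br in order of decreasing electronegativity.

Br > Se > Bi > In > Be

EN rises left→right (higher Z_eff, smaller atoms) and falls top→bottom (larger, more shielded atoms).
Here both period and group differ, so the two effects have to be weighed against each other.
In > Be: the two effects oppose for this pair; the across-period effect wins (1.78 vs 1.57).
Bi > In: the two effects oppose for this pair; the across-period effect wins (2.02 vs 1.78).
Se > Bi: relative to Bi, both the across-period and down-group shifts push Se's electronegativity up.
Br > Se: both are in period 4; the period trend gives Br the larger value.
Tabulated electronegativity (Pauling): Be 1.57, Se 2.55, Br 2.96, In 1.78, Bi 2.02.
So from highest to lowest: Br > Se > Bi > In > Be.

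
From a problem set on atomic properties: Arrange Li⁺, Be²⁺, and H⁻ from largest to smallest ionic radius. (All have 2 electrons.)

H⁻, Li⁺, Be²⁺

All of these have 2 electrons, so size is governed by nuclear charge alone: the more protons, the stronger the pull on the same electron cloud, and the smaller the ion.
Nuclear charges: Be²⁺ (Z=4), Li⁺ (Z=3), H⁻ (Z=1).
Largest to smallest: H⁻ > Li⁺ > Be²⁺.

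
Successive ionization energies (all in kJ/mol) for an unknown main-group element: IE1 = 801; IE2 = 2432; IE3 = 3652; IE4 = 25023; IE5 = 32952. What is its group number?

Group 13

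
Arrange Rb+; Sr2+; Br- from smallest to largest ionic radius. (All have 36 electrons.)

Sr2+ < Rb+ < Br-

All of these have 36 electrons, so size is governed by nuclear charge alone: the more protons, the stronger the pull on the same electron cloud, and the smaller the ion.
Nuclear charges: Sr2+ (Z=38), Rb+ (Z=37), Br- (Z=35).
Smallest to largest: Sr2+ < Rb+ < Br-.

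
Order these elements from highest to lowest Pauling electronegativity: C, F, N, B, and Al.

F > N > C > B > Al

B is in period 2, group 13; C is in period 2, group 14; N is in period 2, group 15; F is in period 2, group 17; Al is in period 3, group 13.
EN rises left→right (higher Z_eff, smaller atoms) and falls top→bottom (larger, more shielded atoms).
Neither a single period nor a single group — weigh both effects.
B > Al: they share group 13; the group trend gives B the larger value.
C > B: C lies to the right of B in period 2, so the across-period effect alone puts C higher.
N > C: N lies to the right of C in period 2, so the across-period effect alone puts N higher.
F > N: F lies to the right of N in period 2, so the across-period effect alone puts F higher.
For reference (Pauling): B 2.04, C 2.55, N 3.04, F 3.98, Al 1.61.
So from highest to lowest: F > N > C > B > Al.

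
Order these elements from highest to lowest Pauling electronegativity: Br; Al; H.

Atoms toward the upper right of the periodic table pull bonding electrons most strongly.
Here both period and group differ, so the two effects have to be weighed against each other.
H > Al: period and group pull opposite ways; the down-group shift dominates (2.20 vs 1.61).
Br > H: period and group pull opposite ways; the across-period shift dominates (2.96 vs 2.20).
Tabulated electronegativity (Pauling): H 2.20, Al 1.61, Br 2.96.
So from highest to lowest: Br > H > Al.

Br > H > Al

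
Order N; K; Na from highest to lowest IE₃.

Consider each +2 ion: N²⁺ still has 3 valence electrons; K²⁺ is already 1 electron into the core; Na²⁺ is already 1 electron into the core.
Usually core removal costs more than valence removal, but here the competition is close: a tightly held n=2 valence electron can cost more to remove than an n=3 core electron, so the actual values have to decide it.
The numbers (kJ/mol): N 4578, K 4420, Na 6910.
Hence IE_3: K < N < Na.

Na > N > K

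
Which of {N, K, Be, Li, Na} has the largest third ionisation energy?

Be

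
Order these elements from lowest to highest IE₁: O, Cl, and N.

Cl < O < N

IE₁ increases left→right with effective nuclear charge and decreases top→bottom as the valence shell moves farther out.
Here both period and group differ, so the two effects have to be weighed against each other.
O > Cl: the two effects oppose for this pair; the down-group effect wins (1314 vs 1251 kJ/mol).
N > O: this pair runs against the simple trend — see the exception note.
Note the exception: N has a higher first ionization energy than O, contrary to the simple trend — pairing an electron in O's 2p⁴ costs repulsion energy, so O ionizes more easily than half-filled N (2p³).
For reference (kJ/mol): N 1402, O 1314, Cl 1251.
So from lowest to highest: Cl < O < N.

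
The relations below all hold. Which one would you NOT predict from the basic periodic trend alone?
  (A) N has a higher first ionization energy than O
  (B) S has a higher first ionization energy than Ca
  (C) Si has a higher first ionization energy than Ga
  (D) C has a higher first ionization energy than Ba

(A)

The general trend: first ionization energy increases across a period and decreases down a group.
(A) N (period 2, group 15) vs O (period 2, group 16): the stated order contradicts the simple trend.
(B) S (period 3, group 16) vs Ca (period 4, group 2): the stated order agrees with the simple trend.
(C) Si (period 3, group 14) vs Ga (period 4, group 13): the stated order agrees with the simple trend.
(D) C (period 2, group 14) vs Ba (period 6, group 2): the stated order agrees with the simple trend.
The exception is (A): pairing an electron in O's 2p⁴ costs repulsion energy, so O ionizes more easily than half-filled N (2p³).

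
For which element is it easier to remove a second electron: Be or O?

Be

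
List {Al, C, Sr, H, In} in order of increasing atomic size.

H < C < Al < In < Sr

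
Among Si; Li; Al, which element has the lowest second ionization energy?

Si

The second ionization energy removes an electron from the +1 ion. For each element: Si⁺ still has 3 valence electrons; Li⁺ is the bare [He] core; Al⁺ still has 2 valence electrons.
Core electrons are held far more tightly than valence electrons, so Li tops the IE_2 order.
Valence configurations: Si⁺ [Ne]3s²3p¹, Al⁺ [Ne]3s².
Si⁺ loses a lone 3p electron whereas Al⁺ must break into a filled 3s² pair, so IE_2(Al) > IE_2(Si) even though Si has the higher nuclear charge.
Tabulated IE_2 (kJ/mol): Si 1577, Li 7298, Al 1817.
So the second ionization energies run Si < Al < Li.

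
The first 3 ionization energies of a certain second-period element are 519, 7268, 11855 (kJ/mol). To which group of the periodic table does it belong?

Group 1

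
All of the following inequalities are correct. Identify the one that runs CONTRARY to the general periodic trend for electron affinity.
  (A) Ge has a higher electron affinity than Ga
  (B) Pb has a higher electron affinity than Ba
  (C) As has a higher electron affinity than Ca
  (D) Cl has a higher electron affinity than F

(D)

The general trend: electron affinity increases across a period and decreases down a group.
(A) Ge (period 4, group 14) vs Ga (period 4, group 13): the stated order agrees with the simple trend.
(B) Pb (period 6, group 14) vs Ba (period 6, group 2): the stated order agrees with the simple trend.
(C) As (period 4, group 15) vs Ca (period 4, group 2): the stated order agrees with the simple trend.
(D) Cl (period 3, group 17) vs F (period 2, group 17): the stated order contradicts the simple trend.
The exception is (D): F's small 2p subshell makes the incoming electron feel strong e⁻–e⁻ repulsion, so Cl actually releases more energy on gaining an electron.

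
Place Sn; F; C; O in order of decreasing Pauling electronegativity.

F > O > C > Sn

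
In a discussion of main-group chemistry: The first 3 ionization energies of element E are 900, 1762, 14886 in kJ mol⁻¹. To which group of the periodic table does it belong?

Group 2

Look for the largest jump between consecutive ionization energies: IE3/IE2 ≈ 8.4, far larger than any earlier ratio.
That jump marks the point where a core electron is being removed. So the atom has 2 valence electrons.
A main-group element with 2 valence electrons is in group 2.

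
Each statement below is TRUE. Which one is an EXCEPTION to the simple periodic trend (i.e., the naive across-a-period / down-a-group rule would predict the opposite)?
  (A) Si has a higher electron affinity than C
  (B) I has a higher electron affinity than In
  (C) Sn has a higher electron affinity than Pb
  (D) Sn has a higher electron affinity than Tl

(A)

The general trend: electron affinity increases across a period and decreases down a group.
(A) Si (period 3, group 14) vs C (period 2, group 14): the stated order contradicts the simple trend.
(B) I (period 5, group 17) vs In (period 5, group 13): the stated order agrees with the simple trend.
(C) Sn (period 5, group 14) vs Pb (period 6, group 14): the stated order agrees with the simple trend.
(D) Sn (period 5, group 14) vs Tl (period 6, group 13): the stated order agrees with the simple trend.
The exception is (A): Si's larger, more diffuse 3p orbitals accept an added electron slightly more readily than C's compact 2p.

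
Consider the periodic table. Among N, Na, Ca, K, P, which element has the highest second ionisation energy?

Na

IE_2 is the cost of taking one more electron from the +1 cation: N⁺ still has 4 valence electrons; Na⁺ is the bare [Ne] core; Ca⁺ still has 1 valence electron; K⁺ is the bare [Ar] core; P⁺ still has 4 valence electrons.
Core electrons are held far more tightly than valence electrons, so K and Na top the IE_2 order.
Valence configurations: N⁺ [He]2s²2p², Ca⁺ [Ar]4s¹, P⁺ [Ne]3s²3p².
The numbers (kJ/mol): N 2856, Na 4562, Ca 1145, K 3052, P 1907.
Hence IE_2: Ca < P < N < K < Na.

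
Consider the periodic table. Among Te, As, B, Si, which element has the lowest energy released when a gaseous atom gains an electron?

B

EA tends to increase across a period and decrease down a group, though the pattern is less regular than for IE or radius.
These sit on a diagonal, where the across-period and down-group effects partly cancel.
As > B: period and group pull opposite ways; the across-period shift dominates (78 vs 27 kJ/mol).
Si > As: period and group pull opposite ways; the down-group shift dominates (134 vs 78 kJ/mol).
Te > Si: the two effects oppose for this pair; the across-period effect wins (190 vs 134 kJ/mol).
Tabulated electron affinity (kJ/mol): B 27, Si 134, As 78, Te 190.
The lowest energy released when a gaseous atom gains an electron among these belongs to B.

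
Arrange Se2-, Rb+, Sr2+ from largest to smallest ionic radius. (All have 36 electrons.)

Se2- > Rb+ > Sr2+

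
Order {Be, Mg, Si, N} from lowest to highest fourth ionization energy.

Si, N, Mg, Be

The fourth ionization energy removes an electron from the +3 ion. For each element: Be³⁺ is already 1 electron into the core; Mg³⁺ is already 1 electron into the core; Si³⁺ still has 1 valence electron; N³⁺ still has 2 valence electrons.
Core electrons are held far more tightly than valence electrons, so Mg and Be top the IE_4 order.
Valence configurations: Si³⁺ [Ne]3s¹, N³⁺ [He]2s².
Tabulated IE_4 (kJ/mol): Be 21007, Mg 10543, Si 4356, N 7475.
Hence IE_4: Si < N < Mg < Be.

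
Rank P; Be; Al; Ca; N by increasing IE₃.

Consider each +2 ion: P²⁺ still has 3 valence electrons; Be²⁺ is the bare [He] core; Al²⁺ still has 1 valence electron; Ca²⁺ is the bare [Ar] core; N²⁺ still has 3 valence electrons.
Core electrons are held far more tightly than valence electrons, so Ca and Be top the IE_3 order.
Valence configurations: P²⁺ [Ne]3s²3p¹, Al²⁺ [Ne]3s¹, N²⁺ [He]2s²2p¹.
Tabulated IE_3 (kJ/mol): P 2914, Be 14849, Al 2745, Ca 4912, N 4578.
Hence IE_3: Al < P < N < Ca < Be.

Al, P, N, Ca, Be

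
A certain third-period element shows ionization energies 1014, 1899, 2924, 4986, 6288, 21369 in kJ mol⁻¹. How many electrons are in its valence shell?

5

Look for the largest jump between consecutive ionization energies: IE6/IE5 ≈ 3.4, far larger than any earlier ratio.
That jump marks the point where a core electron is being removed. So the atom has 5 valence electrons.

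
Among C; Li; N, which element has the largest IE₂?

Consider each +1 ion: C⁺ still has 3 valence electrons; Li⁺ is the bare [He] core; N⁺ still has 4 valence electrons.
Core electrons are held far more tightly than valence electrons, so Li tops the IE_2 order.
Valence configurations: C⁺ [He]2s²2p¹, N⁺ [He]2s²2p².
The numbers (kJ/mol): C 2353, Li 7298, N 2856.
Putting it together, IE_2: C < N < Li.

Li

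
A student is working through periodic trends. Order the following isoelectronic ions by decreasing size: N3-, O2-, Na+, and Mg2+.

N3-, O2-, Na+, Mg2+

All of these have 10 electrons, so size is governed by nuclear charge alone: the more protons, the stronger the pull on the same electron cloud, and the smaller the ion.
Nuclear charges: Mg2+ (Z=12), Na+ (Z=11), O2- (Z=8), N3- (Z=7).
Largest to smallest: N3- > O2- > Na+ > Mg2+.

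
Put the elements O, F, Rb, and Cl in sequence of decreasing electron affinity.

Electron affinity generally becomes more exothermic across a period toward the halogens and less exothermic down a group.
These span different periods and groups, so the two trends combine.
O > Rb: both effects reinforce here, so O is clearly the higher of the two.
F > O: F lies to the right of O in period 2, so the across-period effect alone puts F higher.
Cl > F: this pair runs against the simple trend — see the exception note.
Note the exception: Cl has a higher electron affinity than F, contrary to the simple trend — F's small 2p subshell makes the incoming electron feel strong e⁻–e⁻ repulsion, so Cl actually releases more energy on gaining an electron.
Approximate values (kJ/mol): O 141, F 328, Cl 349, Rb 47.
So from highest to lowest: Cl > F > O > Rb.

Cl > F > O > Rb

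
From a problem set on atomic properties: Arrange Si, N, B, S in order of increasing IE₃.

Si < S < B < N

Consider each +2 ion: Si²⁺ still has 2 valence electrons; N²⁺ still has 3 valence electrons; B²⁺ still has 1 valence electron; S²⁺ still has 4 valence electrons.
All are still removing valence electrons, so compare the +2 ions as you would atoms: IE_3 generally rises across a period (higher Z_eff) and falls down a group (larger shell), subject to the usual subshell exceptions.
Valence configurations: Si²⁺ [Ne]3s², N²⁺ [He]2s²2p¹, B²⁺ [He]2s¹, S²⁺ [Ne]3s²3p².
Approximate IE_3 values (kJ/mol): Si 3232, N 4578, B 3660, S 3357.
Hence IE_3: Si < S < B < N.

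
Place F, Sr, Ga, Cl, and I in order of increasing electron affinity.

Sr, Ga, I, F, Cl

F is in period 2, group 17; Cl is in period 3, group 17; Ga is in period 4, group 13; Sr is in period 5, group 2; I is in period 5, group 17.
Adding an electron releases more energy for atoms nearer the top right (short of the noble gases).
These span different periods and groups, so the two trends combine.
Ga > Sr: relative to Sr, both the across-period and down-group shifts push Ga's electron affinity up.
I > Ga: the two effects oppose for this pair; the across-period effect wins (295 vs 29 kJ/mol).
F > I: F sits above I in group 17, so the down-group effect alone puts F higher.
Cl > F: this pair runs against the simple trend — see the exception note.
Note the exception: Cl has a higher electron affinity than F, contrary to the simple trend — F's small 2p subshell makes the incoming electron feel strong e⁻–e⁻ repulsion, so Cl actually releases more energy on gaining an electron.
For reference (kJ/mol): F 328, Cl 349, Ga 29, Sr 5, I 295.
So from lowest to highest: Sr < Ga < I < F < Cl.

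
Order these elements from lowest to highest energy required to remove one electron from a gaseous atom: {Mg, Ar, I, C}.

Across a period the outer electron is held more tightly (higher IE₁); down a group it sits in a higher shell, more shielded, and comes off more easily.
Here both period and group differ, so the two effects have to be weighed against each other.
I > Mg: period and group pull opposite ways; the across-period shift dominates (1008 vs 738 kJ/mol).
C > I: the two effects oppose for this pair; the down-group effect wins (1086 vs 1008 kJ/mol).
Ar > C: period and group pull opposite ways; the across-period shift dominates (1521 vs 1086 kJ/mol).
Tabulated first ionization energy (kJ/mol): C 1086, Mg 738, Ar 1521, I 1008.
So from lowest to highest: Mg < I < C < Ar.

Mg, I, C, Ar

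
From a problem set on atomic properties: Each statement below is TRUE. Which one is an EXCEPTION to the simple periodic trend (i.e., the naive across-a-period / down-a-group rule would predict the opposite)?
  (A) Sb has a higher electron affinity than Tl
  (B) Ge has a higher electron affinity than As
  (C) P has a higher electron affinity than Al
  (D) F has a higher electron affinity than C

(B)

The general trend: electron affinity increases across a period and decreases down a group.
(A) Sb (period 5, group 15) vs Tl (period 6, group 13): the stated order agrees with the simple trend.
(B) Ge (period 4, group 14) vs As (period 4, group 15): the stated order contradicts the simple trend.
(C) P (period 3, group 15) vs Al (period 3, group 13): the stated order agrees with the simple trend.
(D) F (period 2, group 17) vs C (period 2, group 14): the stated order agrees with the simple trend.
The exception is (B): adding an electron to As's half-filled 4p³ is unfavourable, so Ge (4p²) has the more exothermic EA.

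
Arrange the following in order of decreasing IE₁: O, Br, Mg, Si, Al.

O > Br > Si > Mg > Al

IE₁ increases left→right with effective nuclear charge and decreases top→bottom as the valence shell moves farther out.
These span different periods and groups, so the two trends combine.
Mg > Al: this pair runs against the simple trend — see the exception note.
Si > Mg: Si lies to the right of Mg in period 3, so the across-period effect alone puts Si higher.
Br > Si: the two effects oppose for this pair; the across-period effect wins (1140 vs 786 kJ/mol).
O > Br: period and group pull opposite ways; the down-group shift dominates (1314 vs 1140 kJ/mol).
Note the exception: Mg has a higher first ionization energy than Al, contrary to the simple trend — Al's single 3p electron is easier to remove than one from Mg's filled 3s².
Tabulated first ionization energy (kJ/mol): O 1314, Mg 738, Al 578, Si 786, Br 1140.
So from highest to lowest: O > Br > Si > Mg > Al.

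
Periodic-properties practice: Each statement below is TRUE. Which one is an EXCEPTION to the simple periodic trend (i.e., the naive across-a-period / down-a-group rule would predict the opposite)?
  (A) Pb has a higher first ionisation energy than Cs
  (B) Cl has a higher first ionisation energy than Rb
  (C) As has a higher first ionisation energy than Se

(C)

The general trend: first ionisation energy increases across a period and decreases down a group.
(A) Pb (period 6, group 14) vs Cs (period 6, group 1): the stated order agrees with the simple trend.
(B) Cl (period 3, group 17) vs Rb (period 5, group 1): the stated order agrees with the simple trend.
(C) As (period 4, group 15) vs Se (period 4, group 16): the stated order contradicts the simple trend.
The exception is (C): Se (4p⁴) ionizes more easily than half-filled As (4p³).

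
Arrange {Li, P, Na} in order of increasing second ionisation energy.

P, Na, Li

Consider each +1 ion: Li⁺ is the bare [He] core; P⁺ still has 4 valence electrons; Na⁺ is the bare [Ne] core.
Pulling an electron out of a noble-gas core costs far more than removing a remaining valence electron, so Na and Li sit at the high end of IE_2.
Approximate IE_2 values (kJ/mol): Li 7298, P 1907, Na 4562.
Hence IE_2: P < Na < Li.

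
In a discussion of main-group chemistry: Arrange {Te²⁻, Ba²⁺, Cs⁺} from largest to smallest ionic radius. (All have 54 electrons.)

Te²⁻ > Cs⁺ > Ba²⁺

All of these have 54 electrons, so size is governed by nuclear charge alone: the more protons, the stronger the pull on the same electron cloud, and the smaller the ion.
Nuclear charges: Ba²⁺ (Z=56), Cs⁺ (Z=55), Te²⁻ (Z=52).
Largest to smallest: Te²⁻ > Cs⁺ > Ba²⁺.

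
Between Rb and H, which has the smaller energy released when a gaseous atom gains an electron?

Rb

EA tends to increase across a period and decrease down a group, though the pattern is less regular than for IE or radius.
All are in group 1, so electron affinity increases up the group.
So Rb has the smaller energy released when a gaseous atom gains an electron (Rb < H).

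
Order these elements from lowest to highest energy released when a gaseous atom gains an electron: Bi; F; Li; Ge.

Li < Bi < Ge < F

Atoms with high Z_eff and room in the valence shell (especially the halogens) have the most exothermic electron affinities.
Here both period and group differ, so the two effects have to be weighed against each other.
Bi > Li: the two effects oppose for this pair; the across-period effect wins (91 vs 60 kJ/mol).
Ge > Bi: period and group pull opposite ways; the down-group shift dominates (119 vs 91 kJ/mol).
F > Ge: both effects reinforce here, so F is clearly the higher of the two.
Tabulated electron affinity (kJ/mol): Li 60, F 328, Ge 119, Bi 91.
So from lowest to highest: Li < Bi < Ge < F.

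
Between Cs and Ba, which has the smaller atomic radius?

Ba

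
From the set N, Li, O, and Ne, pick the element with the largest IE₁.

Ne

Across a period the outer electron is held more tightly (higher IE₁); down a group it sits in a higher shell, more shielded, and comes off more easily.
All lie in period 2; the across-period trend (first ionization energy increases left to right) applies, with the exception below.
Note the exception: N has a higher first ionization energy than O, contrary to the simple trend — pairing an electron in O's 2p⁴ costs repulsion energy, so O ionizes more easily than half-filled N (2p³).
Tabulated first ionization energy (kJ/mol): Li 520, N 1402, O 1314, Ne 2081.
The largest IE₁ among these belongs to Ne.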